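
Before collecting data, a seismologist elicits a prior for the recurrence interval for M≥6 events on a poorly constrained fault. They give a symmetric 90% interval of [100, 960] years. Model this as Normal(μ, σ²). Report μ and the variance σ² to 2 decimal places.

μ = 530.00, σ² = 68341.17

A symmetric 90% interval runs μ ± z·σ with z = 1.645.
Half-width = 430, so σ = 430/1.645 = 261.421 and σ² = 68341.17.
μ is the interval midpoint, 530.00.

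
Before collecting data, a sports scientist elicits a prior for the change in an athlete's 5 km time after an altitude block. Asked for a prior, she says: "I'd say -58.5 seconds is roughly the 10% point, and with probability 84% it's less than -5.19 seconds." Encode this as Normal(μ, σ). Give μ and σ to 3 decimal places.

The p-quantile of Normal(μ,σ) is μ + z_p·σ, with z_{0.1} = -1.282 and z_{0.84} = 0.9945.
Eliminate σ: μ = (z₂·x₁ − z₁·x₂)/(z₂ − z₁) = (0.9945·-58.5 − (-1.282)·-5.19)/2.276 = -28.483.
Then σ = (x₂ − x₁)/(z₂ − z₁) = (-5.19 − -58.5)/2.276 = 23.423.

μ = -28.483, σ = 23.423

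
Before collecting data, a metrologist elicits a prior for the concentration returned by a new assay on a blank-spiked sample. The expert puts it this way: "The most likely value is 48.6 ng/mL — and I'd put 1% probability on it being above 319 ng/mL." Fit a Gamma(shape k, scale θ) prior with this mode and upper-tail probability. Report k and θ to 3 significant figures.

Gamma(k,θ) with k>1 has mode (k−1)θ, so θ = 48.6/(k−1).
Need P(X < 319) = 0.99 with θ tied to k this way. Start at k = 2, θ = 48.6: P(X<319) ≈ 0.989.
Too low — raise k to concentrate. Iterating converges to k ≈ 2.02.
Then θ = 48.6/(2.02−1) ≈ 47.8.

k ≈ 2.02, θ ≈ 47.8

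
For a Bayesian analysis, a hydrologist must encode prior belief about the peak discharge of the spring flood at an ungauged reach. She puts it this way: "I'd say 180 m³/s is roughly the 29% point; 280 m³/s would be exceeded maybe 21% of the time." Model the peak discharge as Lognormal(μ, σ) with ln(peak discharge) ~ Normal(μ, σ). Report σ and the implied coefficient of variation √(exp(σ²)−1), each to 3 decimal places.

If T ~ Lognormal(μ,σ) then ln T ~ Normal(μ,σ), so the p-quantile of ln T is μ + z_p·σ.
ln(180) = 5.193 and ln(280) = 5.635; z_{0.29} = -0.5534, z_{0.79} = 0.8064.
σ = (5.635 − 5.193)/(0.8064 − (-0.5534)) = 0.325.
μ = 5.193 − (-0.5534)·0.325 = 5.373.
CV = √(exp(σ²)−1) = √(exp(0.1056)−1) = 0.334.

σ ≈ 0.325, CV ≈ 0.334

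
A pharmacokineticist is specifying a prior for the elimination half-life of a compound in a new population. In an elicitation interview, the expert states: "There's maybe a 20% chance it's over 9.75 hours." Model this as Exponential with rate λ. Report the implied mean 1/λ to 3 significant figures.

mean ≈ 6.06 hours

P(T > 9.75) = e^(−λ·9.75) = 0.2, so λ = −ln(0.2)/9.75 = 0.165.
Mean = 1/λ = 6.06 hours.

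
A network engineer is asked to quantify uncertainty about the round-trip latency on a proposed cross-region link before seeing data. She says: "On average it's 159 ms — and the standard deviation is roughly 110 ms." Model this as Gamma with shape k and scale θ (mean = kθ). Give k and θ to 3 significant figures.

k ≈ 2.09, θ ≈ 76.1

For Gamma(k, scale θ): mean = kθ, variance = kθ², so CV = 1/√k.
CV = SD/mean = 110/159 = 0.6918, hence k = 1/CV² = 2.09.
Then θ = mean/k = 159/2.09 = 76.1.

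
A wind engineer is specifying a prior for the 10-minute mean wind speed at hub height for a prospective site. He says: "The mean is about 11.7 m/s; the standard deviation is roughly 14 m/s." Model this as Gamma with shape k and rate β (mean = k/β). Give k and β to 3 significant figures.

k ≈ 0.698, β ≈ 0.0597

For Gamma(k, rate β): mean = k/β, variance = k/β², so CV = 1/√k.
CV = SD/mean = 14/11.7 = 1.197, hence k = 1/CV² = 0.698.
Then β = k/mean = 0.698/11.7 = 0.0597.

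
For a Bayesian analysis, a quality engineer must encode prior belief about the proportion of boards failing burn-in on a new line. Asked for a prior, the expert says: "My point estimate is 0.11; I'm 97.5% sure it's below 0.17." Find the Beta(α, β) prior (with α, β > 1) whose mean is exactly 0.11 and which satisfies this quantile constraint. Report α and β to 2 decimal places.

α ≈ 13.83, β ≈ 111.93

With mean 0.11 fixed, write α = 0.11s, β = 0.89s where s = α+β.
Need P(θ < 0.17) = 0.975 under Beta(0.11s, 0.89s). Normal approximation: (q−m)/√(m(1−m)/s) ≈ z_{0.975} = 1.96, so s ≈ 0.11·0.89·(1.96)²/(0.17−0.11)² = 104.5.
At s = 104.5: P(θ<0.17) ≈ 0.964. Adjusting to match 0.975 gives s ≈ 125.76.
So α = 0.11·125.76 ≈ 13.83, β = 0.89·125.76 ≈ 111.93.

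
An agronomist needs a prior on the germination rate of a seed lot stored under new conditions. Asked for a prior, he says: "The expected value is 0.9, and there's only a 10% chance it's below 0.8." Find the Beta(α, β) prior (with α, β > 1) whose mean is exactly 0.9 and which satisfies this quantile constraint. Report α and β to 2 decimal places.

α ≈ 14.47, β ≈ 1.61

With mean 0.9 fixed, write α = 0.9s, β = 0.1s where s = α+β.
Need P(θ < 0.8) = 0.1 under Beta(0.9s, 0.1s). Normal approximation: (q−m)/√(m(1−m)/s) ≈ z_{0.1} = -1.28, so s ≈ 0.9·0.1·(-1.28)²/(0.8−0.9)² = 14.8.
At s = 14.8: P(θ<0.8) ≈ 0.106. Adjusting to match 0.1 gives s ≈ 16.07.
So α = 0.9·16.07 ≈ 14.47, β = 0.1·16.07 ≈ 1.61.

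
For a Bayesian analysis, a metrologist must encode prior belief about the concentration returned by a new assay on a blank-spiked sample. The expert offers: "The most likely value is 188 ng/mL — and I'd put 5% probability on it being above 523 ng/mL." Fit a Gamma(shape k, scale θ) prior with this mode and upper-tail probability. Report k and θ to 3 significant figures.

k ≈ 3.56, θ ≈ 73.5

Gamma(k,θ) with k>1 has mode (k−1)θ, so θ = 188/(k−1).
Need P(X < 523) = 0.95 with θ tied to k this way. Start at k = 2, θ = 188: P(X<523) ≈ 0.766.
Too low — raise k to concentrate. Iterating converges to k ≈ 3.56.
Then θ = 188/(3.56−1) ≈ 73.5.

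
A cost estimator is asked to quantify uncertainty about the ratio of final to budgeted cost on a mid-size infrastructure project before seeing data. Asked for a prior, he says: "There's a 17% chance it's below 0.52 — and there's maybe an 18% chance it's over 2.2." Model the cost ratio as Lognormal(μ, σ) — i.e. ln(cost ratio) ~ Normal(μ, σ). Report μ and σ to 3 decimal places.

If T ~ Lognormal(μ,σ) then ln T ~ Normal(μ,σ), so the p-quantile of ln T is μ + z_p·σ.
ln(0.52) = -0.6539 and ln(2.2) = 0.7885; z_{0.17} = -0.9542, z_{0.82} = 0.9154.
σ = (0.7885 − -0.6539)/(0.9154 − (-0.9542)) = 0.772.
μ = -0.6539 − (-0.9542)·0.772 = 0.082.

μ ≈ 0.082, σ ≈ 0.772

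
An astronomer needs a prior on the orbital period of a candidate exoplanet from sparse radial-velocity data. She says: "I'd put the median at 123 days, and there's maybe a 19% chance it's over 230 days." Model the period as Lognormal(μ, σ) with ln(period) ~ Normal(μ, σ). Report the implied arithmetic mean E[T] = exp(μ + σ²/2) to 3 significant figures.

E[T] ≈ 159 days

If T ~ Lognormal(μ,σ) then ln T ~ Normal(μ,σ), so the p-quantile of ln T is μ + z_p·σ.
ln(123) = 4.812 and ln(230) = 5.438; z_{0.5} = 0, z_{0.81} = 0.8779.
σ = (5.438 − 4.812)/(0.8779 − (0)) = 0.713.
μ = 4.812 − (0)·0.713 = 4.812.
E[T] = exp(μ + σ²/2) = exp(4.812 + 0.2541) = 159 days.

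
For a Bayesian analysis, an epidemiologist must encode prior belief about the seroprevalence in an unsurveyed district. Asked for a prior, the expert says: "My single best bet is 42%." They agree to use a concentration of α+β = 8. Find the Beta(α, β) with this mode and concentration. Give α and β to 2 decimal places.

α = 3.52, β = 4.48

For α,β > 1 the Beta mode is (α−1)/(α+β−2). With α+β = 8, the mode is (α−1)/6.
Set (α−1)/6 = 0.42 → α = 1 + 0.42·6 = 3.52.
β = 8 − α = 4.48.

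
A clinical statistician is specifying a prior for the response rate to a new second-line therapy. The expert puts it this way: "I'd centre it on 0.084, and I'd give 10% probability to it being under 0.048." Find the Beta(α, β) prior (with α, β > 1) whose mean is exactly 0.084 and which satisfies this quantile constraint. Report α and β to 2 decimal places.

With mean 0.084 fixed, write α = 0.084s, β = 0.916s where s = α+β.
Need P(θ < 0.048) = 0.1 under Beta(0.084s, 0.916s). Normal approximation: (q−m)/√(m(1−m)/s) ≈ z_{0.1} = -1.28, so s ≈ 0.084·0.916·(-1.28)²/(0.048−0.084)² = 97.5.
At s = 97.5: P(θ<0.048) ≈ 0.081. Adjusting to match 0.1 gives s ≈ 83.69.
So α = 0.084·83.69 ≈ 7.03, β = 0.916·83.69 ≈ 76.66.

α ≈ 7.03, β ≈ 76.66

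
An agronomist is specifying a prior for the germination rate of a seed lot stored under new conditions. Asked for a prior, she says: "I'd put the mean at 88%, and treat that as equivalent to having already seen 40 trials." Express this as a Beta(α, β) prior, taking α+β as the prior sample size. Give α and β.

α = 35.2, β = 4.8

Under the effective-sample-size interpretation, Beta(α, β) has prior mean α/(α+β) and prior sample size α+β.
So α+β = 40 and α/(α+β) = 0.88, giving α = 0.88·40 = 35.2 and β = 40 − 35.2 = 4.8.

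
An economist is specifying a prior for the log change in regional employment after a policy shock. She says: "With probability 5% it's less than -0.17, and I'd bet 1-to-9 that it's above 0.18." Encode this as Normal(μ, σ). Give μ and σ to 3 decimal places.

μ = 0.027, σ = 0.120

For Normal(μ,σ), the p-quantile is μ + z_p·σ. Here z_{0.05} = -1.645, z_{0.9} = 1.282.
So -0.17 = μ − 1.645σ and 0.18 = μ + 1.282σ.
Subtracting: σ = (0.18 − -0.17)/(1.282 − (-1.645)) = 0.120.
Then μ = -0.17 − (-1.645)·0.120 = 0.027.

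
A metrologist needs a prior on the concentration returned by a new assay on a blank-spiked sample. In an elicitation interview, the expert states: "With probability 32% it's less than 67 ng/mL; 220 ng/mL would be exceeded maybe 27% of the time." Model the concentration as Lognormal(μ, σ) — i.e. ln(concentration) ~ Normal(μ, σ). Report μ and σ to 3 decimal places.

μ ≈ 4.719, σ ≈ 1.100

If T ~ Lognormal(μ,σ) then ln T ~ Normal(μ,σ), so the p-quantile of ln T is μ + z_p·σ.
ln(67) = 4.205 and ln(220) = 5.394; z_{0.32} = -0.4677, z_{0.73} = 0.6128.
σ = (5.394 − 4.205)/(0.6128 − (-0.4677)) = 1.100.
μ = 4.205 − (-0.4677)·1.100 = 4.719.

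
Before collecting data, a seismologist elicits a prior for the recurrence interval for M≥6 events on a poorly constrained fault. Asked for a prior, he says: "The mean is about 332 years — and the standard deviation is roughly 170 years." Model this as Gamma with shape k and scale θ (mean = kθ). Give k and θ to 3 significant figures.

For Gamma(k, scale θ): mean = kθ, variance = kθ², so CV = 1/√k.
CV = SD/mean = 170/332 = 0.512, hence k = 1/CV² = 3.81.
Then θ = mean/k = 332/3.81 = 87.

k ≈ 3.81, θ ≈ 87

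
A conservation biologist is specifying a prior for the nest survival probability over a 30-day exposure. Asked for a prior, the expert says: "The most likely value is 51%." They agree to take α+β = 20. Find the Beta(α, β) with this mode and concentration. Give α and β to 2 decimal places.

α = 10.18, β = 9.82

For α,β > 1 the Beta mode is (α−1)/(α+β−2). With α+β = 20, the mode is (α−1)/18.
Set (α−1)/18 = 0.51 → α = 1 + 0.51·18 = 10.18.
β = 20 − α = 9.82.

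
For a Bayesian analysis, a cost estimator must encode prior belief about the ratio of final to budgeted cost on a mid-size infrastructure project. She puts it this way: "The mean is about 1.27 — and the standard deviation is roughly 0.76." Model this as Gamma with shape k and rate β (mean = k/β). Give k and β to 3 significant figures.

For Gamma(k, rate β): mean = k/β, variance = k/β², so CV = 1/√k.
CV = SD/mean = 0.76/1.27 = 0.5984, hence k = 1/CV² = 2.79.
Then β = k/mean = 2.79/1.27 = 2.2.

k ≈ 2.79, β ≈ 2.2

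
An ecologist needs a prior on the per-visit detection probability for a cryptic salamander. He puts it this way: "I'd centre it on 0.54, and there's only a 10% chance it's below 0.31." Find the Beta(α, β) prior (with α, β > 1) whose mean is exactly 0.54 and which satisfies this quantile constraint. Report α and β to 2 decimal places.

α ≈ 4.06, β ≈ 3.45

With mean 0.54 fixed, write α = 0.54s, β = 0.46s where s = α+β.
Need P(θ < 0.31) = 0.1 under Beta(0.54s, 0.46s). Normal approximation: (q−m)/√(m(1−m)/s) ≈ z_{0.1} = -1.28, so s ≈ 0.54·0.46·(-1.28)²/(0.31−0.54)² = 7.7.
At s = 7.7: P(θ<0.31) ≈ 0.097. Adjusting to match 0.1 gives s ≈ 7.51.
So α = 0.54·7.51 ≈ 4.06, β = 0.46·7.51 ≈ 3.45.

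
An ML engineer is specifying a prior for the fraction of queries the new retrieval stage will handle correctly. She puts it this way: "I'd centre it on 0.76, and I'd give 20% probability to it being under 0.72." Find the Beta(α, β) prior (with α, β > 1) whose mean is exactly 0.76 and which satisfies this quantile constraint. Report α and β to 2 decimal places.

With mean 0.76 fixed, write α = 0.76s, β = 0.24s where s = α+β.
Need P(θ < 0.72) = 0.2 under Beta(0.76s, 0.24s). Normal approximation: (q−m)/√(m(1−m)/s) ≈ z_{0.2} = -0.842, so s ≈ 0.76·0.24·(-0.842)²/(0.72−0.76)² = 80.7.
At s = 80.7: P(θ<0.72) ≈ 0.196. Adjusting to match 0.2 gives s ≈ 77.86.
So α = 0.76·77.86 ≈ 59.17, β = 0.24·77.86 ≈ 18.69.

α ≈ 59.17, β ≈ 18.69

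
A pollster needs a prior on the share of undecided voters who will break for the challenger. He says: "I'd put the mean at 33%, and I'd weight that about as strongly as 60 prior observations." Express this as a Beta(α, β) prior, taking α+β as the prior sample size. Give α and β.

α = 19.8, β = 40.2

Under the effective-sample-size interpretation, Beta(α, β) has prior mean α/(α+β) and prior sample size α+β.
So α+β = 60 and α/(α+β) = 0.33, giving α = 0.33·60 = 19.8 and β = 60 − 19.8 = 40.2.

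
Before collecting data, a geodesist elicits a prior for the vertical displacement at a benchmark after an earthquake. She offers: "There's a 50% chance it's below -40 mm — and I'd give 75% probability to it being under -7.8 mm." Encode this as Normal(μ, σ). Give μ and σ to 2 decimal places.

μ = -40.00, σ = 47.74

The p-quantile of Normal(μ,σ) is μ + z_p·σ, with z_{0.5} = 0 and z_{0.75} = 0.6745.
Eliminate σ: μ = (z₂·x₁ − z₁·x₂)/(z₂ − z₁) = (0.6745·-40 − (0)·-7.8)/0.6745 = -40.00.
Then σ = (x₂ − x₁)/(z₂ − z₁) = (-7.8 − -40)/0.6745 = 47.74.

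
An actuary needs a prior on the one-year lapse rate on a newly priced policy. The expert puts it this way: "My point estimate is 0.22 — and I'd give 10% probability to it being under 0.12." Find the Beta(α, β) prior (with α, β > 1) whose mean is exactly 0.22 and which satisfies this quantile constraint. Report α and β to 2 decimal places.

With mean 0.22 fixed, write α = 0.22s, β = 0.78s where s = α+β.
Need P(θ < 0.12) = 0.1 under Beta(0.22s, 0.78s). Normal approximation: (q−m)/√(m(1−m)/s) ≈ z_{0.1} = -1.28, so s ≈ 0.22·0.78·(-1.28)²/(0.12−0.22)² = 28.2.
At s = 28.2: P(θ<0.12) ≈ 0.083. Adjusting to match 0.1 gives s ≈ 24.58.
So α = 0.22·24.58 ≈ 5.41, β = 0.78·24.58 ≈ 19.17.

α ≈ 5.41, β ≈ 19.17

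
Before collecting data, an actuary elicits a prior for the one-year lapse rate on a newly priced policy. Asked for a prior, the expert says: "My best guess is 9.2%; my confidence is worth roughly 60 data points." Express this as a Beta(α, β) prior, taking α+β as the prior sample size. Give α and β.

α = 5.52, β = 54.48

Under the effective-sample-size interpretation, Beta(α, β) has prior mean α/(α+β) and prior sample size α+β.
So α+β = 60 and α/(α+β) = 0.092, giving α = 0.092·60 = 5.52 and β = 60 − 5.52 = 54.48.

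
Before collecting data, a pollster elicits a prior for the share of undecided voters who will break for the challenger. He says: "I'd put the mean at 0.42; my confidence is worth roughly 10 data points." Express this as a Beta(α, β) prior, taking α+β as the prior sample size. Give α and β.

Under the effective-sample-size interpretation, Beta(α, β) has prior mean α/(α+β) and prior sample size α+β.
So α+β = 10 and α/(α+β) = 0.42, giving α = 0.42·10 = 4.2 and β = 10 − 4.2 = 5.8.

α = 4.2, β = 5.8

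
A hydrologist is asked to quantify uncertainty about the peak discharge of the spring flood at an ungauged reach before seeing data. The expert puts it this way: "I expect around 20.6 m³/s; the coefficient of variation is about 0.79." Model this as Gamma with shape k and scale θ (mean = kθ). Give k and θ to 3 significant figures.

For Gamma(k, scale θ): mean = kθ, variance = kθ², so CV = 1/√k.
CV = 0.79, hence k = 1/CV² = 1.6.
Then θ = mean/k = 20.6/1.6 = 12.9.

k ≈ 1.6, θ ≈ 12.9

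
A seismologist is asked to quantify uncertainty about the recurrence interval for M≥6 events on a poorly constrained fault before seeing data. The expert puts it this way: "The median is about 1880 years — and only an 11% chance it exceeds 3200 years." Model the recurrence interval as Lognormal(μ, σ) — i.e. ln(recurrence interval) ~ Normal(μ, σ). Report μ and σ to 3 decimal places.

If T ~ Lognormal(μ,σ) then ln T ~ Normal(μ,σ), so the p-quantile of ln T is μ + z_p·σ.
ln(1880) = 7.539 and ln(3200) = 8.071; z_{0.5} = 0, z_{0.89} = 1.227.
σ = (8.071 − 7.539)/(1.227 − (0)) = 0.434.
μ = 7.539 − (0)·0.434 = 7.539.

μ ≈ 7.539, σ ≈ 0.434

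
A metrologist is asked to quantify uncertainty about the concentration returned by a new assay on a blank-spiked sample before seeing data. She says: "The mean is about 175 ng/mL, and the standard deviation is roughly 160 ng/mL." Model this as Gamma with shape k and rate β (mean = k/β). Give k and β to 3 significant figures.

k ≈ 1.2, β ≈ 0.00684

For Gamma(k, rate β): mean = k/β, variance = k/β², so CV = 1/√k.
CV = SD/mean = 160/175 = 0.9143, hence k = 1/CV² = 1.2.
Then β = k/mean = 1.2/175 = 0.00684.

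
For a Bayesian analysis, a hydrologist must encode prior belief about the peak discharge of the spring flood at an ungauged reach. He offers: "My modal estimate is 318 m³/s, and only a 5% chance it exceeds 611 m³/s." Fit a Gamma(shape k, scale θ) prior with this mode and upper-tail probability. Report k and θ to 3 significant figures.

Gamma(k,θ) with k>1 has mode (k−1)θ, so θ = 318/(k−1).
Need P(X < 611) = 0.95 with θ tied to k this way. Start at k = 2, θ = 318: P(X<611) ≈ 0.572.
Too low — raise k to concentrate. Iterating converges to k ≈ 7.51.
Then θ = 318/(7.51−1) ≈ 48.8.

k ≈ 7.51, θ ≈ 48.8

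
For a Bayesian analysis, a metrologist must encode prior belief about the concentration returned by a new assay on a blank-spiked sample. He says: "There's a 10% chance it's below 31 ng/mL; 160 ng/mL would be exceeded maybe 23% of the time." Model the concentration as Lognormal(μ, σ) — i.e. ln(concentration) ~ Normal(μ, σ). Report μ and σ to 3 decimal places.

μ ≈ 4.475, σ ≈ 0.812

If T ~ Lognormal(μ,σ) then ln T ~ Normal(μ,σ), so the p-quantile of ln T is μ + z_p·σ.
ln(31) = 3.434 and ln(160) = 5.075; z_{0.1} = -1.282, z_{0.77} = 0.7388.
σ = (5.075 − 3.434)/(0.7388 − (-1.282)) = 0.812.
μ = 3.434 − (-1.282)·0.812 = 4.475.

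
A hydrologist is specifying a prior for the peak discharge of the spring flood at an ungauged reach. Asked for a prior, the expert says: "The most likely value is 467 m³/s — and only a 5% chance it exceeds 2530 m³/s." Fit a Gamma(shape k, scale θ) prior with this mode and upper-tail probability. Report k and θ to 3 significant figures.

k ≈ 1.82, θ ≈ 568

Gamma(k,θ) with k>1 has mode (k−1)θ, so θ = 467/(k−1).
Need P(X < 2530) = 0.95 with θ tied to k this way. Start at k = 2, θ = 467: P(X<2530) ≈ 0.972.
Too high — lower k to spread out. Iterating converges to k ≈ 1.82.
Then θ = 467/(1.82−1) ≈ 568.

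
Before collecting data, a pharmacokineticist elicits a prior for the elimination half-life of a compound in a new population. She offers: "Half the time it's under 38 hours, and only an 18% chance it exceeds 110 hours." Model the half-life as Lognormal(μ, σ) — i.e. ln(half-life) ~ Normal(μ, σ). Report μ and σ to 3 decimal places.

μ ≈ 3.638, σ ≈ 1.161

If T ~ Lognormal(μ,σ) then ln T ~ Normal(μ,σ), so the p-quantile of ln T is μ + z_p·σ.
ln(38) = 3.638 and ln(110) = 4.7; z_{0.5} = 0, z_{0.82} = 0.9154.
σ = (4.7 − 3.638)/(0.9154 − (0)) = 1.161.
μ = 3.638 − (0)·1.161 = 3.638.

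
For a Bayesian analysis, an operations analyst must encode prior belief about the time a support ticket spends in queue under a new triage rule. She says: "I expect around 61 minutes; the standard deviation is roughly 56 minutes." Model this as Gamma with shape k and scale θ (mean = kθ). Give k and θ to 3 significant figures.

For Gamma(k, scale θ): mean = kθ, variance = kθ², so CV = 1/√k.
CV = SD/mean = 56/61 = 0.918, hence k = 1/CV² = 1.19.
Then θ = mean/k = 61/1.19 = 51.4.

k ≈ 1.19, θ ≈ 51.4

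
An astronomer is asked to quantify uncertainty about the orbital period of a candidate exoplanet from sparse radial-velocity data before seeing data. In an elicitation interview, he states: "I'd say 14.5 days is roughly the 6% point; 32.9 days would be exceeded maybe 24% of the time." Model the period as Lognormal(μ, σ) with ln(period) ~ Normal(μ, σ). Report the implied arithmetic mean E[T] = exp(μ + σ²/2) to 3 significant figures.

E[T] ≈ 27.2 days

If T ~ Lognormal(μ,σ) then ln T ~ Normal(μ,σ), so the p-quantile of ln T is μ + z_p·σ.
ln(14.5) = 2.674 and ln(32.9) = 3.493; z_{0.06} = -1.555, z_{0.76} = 0.7063.
σ = (3.493 − 2.674)/(0.7063 − (-1.555)) = 0.362.
μ = 2.674 − (-1.555)·0.362 = 3.238.
E[T] = exp(μ + σ²/2) = exp(3.238 + 0.0657) = 27.2 days.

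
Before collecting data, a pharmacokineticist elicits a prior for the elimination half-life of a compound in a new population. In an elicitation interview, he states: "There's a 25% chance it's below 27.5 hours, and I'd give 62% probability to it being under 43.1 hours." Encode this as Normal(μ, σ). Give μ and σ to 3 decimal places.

For Normal(μ,σ), the p-quantile is μ + z_p·σ. Here z_{0.25} = -0.6745, z_{0.62} = 0.3055.
So 27.5 = μ − 0.6745σ and 43.1 = μ + 0.3055σ.
Subtracting: σ = (43.1 − 27.5)/(0.3055 − (-0.6745)) = 15.919.
Then μ = 27.5 − (-0.6745)·15.919 = 38.237.

μ = 38.237, σ = 15.919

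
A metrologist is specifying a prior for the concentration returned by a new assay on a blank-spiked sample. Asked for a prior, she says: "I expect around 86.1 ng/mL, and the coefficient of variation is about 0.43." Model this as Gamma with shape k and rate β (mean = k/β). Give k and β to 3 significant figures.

For Gamma(k, rate β): mean = k/β, variance = k/β², so CV = 1/√k.
CV = 0.43, hence k = 1/CV² = 5.41.
Then β = k/mean = 5.41/86.1 = 0.0628.

k ≈ 5.41, β ≈ 0.0628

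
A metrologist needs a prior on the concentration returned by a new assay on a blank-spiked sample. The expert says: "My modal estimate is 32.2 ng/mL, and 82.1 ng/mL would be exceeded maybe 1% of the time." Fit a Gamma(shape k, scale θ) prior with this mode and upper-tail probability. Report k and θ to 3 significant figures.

k ≈ 6.33, θ ≈ 6.04

Gamma(k,θ) with k>1 has mode (k−1)θ, so θ = 32.2/(k−1).
Need P(X < 82.1) = 0.99 with θ tied to k this way. Start at k = 2, θ = 32.2: P(X<82.1) ≈ 0.723.
Too low — raise k to concentrate. Iterating converges to k ≈ 6.33.
Then θ = 32.2/(6.33−1) ≈ 6.04.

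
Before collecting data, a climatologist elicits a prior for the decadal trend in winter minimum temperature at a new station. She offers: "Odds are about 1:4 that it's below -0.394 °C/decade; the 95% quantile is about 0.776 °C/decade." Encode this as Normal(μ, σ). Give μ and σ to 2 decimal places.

μ = 0.00, σ = 0.47

The p-quantile of Normal(μ,σ) is μ + z_p·σ, with z_{0.2} = -0.8416 and z_{0.95} = 1.645.
Eliminate σ: μ = (z₂·x₁ − z₁·x₂)/(z₂ − z₁) = (1.645·-0.394 − (-0.8416)·0.776)/2.486 = 0.00.
Then σ = (x₂ − x₁)/(z₂ − z₁) = (0.776 − -0.394)/2.486 = 0.47.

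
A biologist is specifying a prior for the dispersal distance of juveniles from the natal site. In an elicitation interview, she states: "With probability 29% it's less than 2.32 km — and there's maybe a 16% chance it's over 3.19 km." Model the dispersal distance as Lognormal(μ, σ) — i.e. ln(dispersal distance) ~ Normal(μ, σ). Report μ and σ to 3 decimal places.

If T ~ Lognormal(μ,σ) then ln T ~ Normal(μ,σ), so the p-quantile of ln T is μ + z_p·σ.
ln(2.32) = 0.8416 and ln(3.19) = 1.16; z_{0.29} = -0.5534, z_{0.84} = 0.9945.
σ = (1.16 − 0.8416)/(0.9945 − (-0.5534)) = 0.206.
μ = 0.8416 − (-0.5534)·0.206 = 0.955.

μ ≈ 0.955, σ ≈ 0.206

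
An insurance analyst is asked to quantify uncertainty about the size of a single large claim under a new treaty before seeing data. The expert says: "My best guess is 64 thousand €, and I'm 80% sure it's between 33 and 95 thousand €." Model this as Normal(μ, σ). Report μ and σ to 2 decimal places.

A symmetric 80% interval runs μ ± z·σ with z = 1.282.
Half-width = 31, so σ = 31/1.282 = 24.19.
μ is the stated best guess, 64.00.

μ = 64.00, σ = 24.19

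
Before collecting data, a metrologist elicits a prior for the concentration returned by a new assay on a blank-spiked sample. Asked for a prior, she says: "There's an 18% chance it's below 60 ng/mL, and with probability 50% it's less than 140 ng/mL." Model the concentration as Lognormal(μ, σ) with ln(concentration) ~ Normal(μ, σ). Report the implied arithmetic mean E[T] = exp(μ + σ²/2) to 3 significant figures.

E[T] ≈ 215 ng/mL

If T ~ Lognormal(μ,σ) then ln T ~ Normal(μ,σ), so the p-quantile of ln T is μ + z_p·σ.
ln(60) = 4.094 and ln(140) = 4.942; z_{0.18} = -0.9154, z_{0.5} = 0.
σ = (4.942 − 4.094)/(0 − (-0.9154)) = 0.926.
μ = 4.094 − (-0.9154)·0.926 = 4.942.
E[T] = exp(μ + σ²/2) = exp(4.942 + 0.4284) = 215 ng/mL.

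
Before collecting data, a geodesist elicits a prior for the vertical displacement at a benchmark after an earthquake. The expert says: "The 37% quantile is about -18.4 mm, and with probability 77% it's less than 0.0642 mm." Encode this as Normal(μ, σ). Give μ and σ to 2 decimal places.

For Normal(μ,σ), the p-quantile is μ + z_p·σ. Here z_{0.37} = -0.3319, z_{0.77} = 0.7388.
So -18.4 = μ − 0.3319σ and 0.0642 = μ + 0.7388σ.
Subtracting: σ = (0.0642 − -18.4)/(0.7388 − (-0.3319)) = 17.24.
Then μ = -18.4 − (-0.3319)·17.24 = -12.68.

μ = -12.68, σ = 17.24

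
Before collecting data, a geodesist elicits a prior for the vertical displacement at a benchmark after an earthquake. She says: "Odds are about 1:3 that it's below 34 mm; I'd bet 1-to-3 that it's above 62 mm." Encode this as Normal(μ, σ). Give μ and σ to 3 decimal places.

For Normal(μ,σ), the p-quantile is μ + z_p·σ. Here z_{0.25} = -0.6745, z_{0.75} = 0.6745.
So 34 = μ − 0.6745σ and 62 = μ + 0.6745σ.
Subtracting: σ = (62 − 34)/(0.6745 − (-0.6745)) = 20.756.
Then μ = 34 − (-0.6745)·20.756 = 48.000.

μ = 48.000, σ = 20.756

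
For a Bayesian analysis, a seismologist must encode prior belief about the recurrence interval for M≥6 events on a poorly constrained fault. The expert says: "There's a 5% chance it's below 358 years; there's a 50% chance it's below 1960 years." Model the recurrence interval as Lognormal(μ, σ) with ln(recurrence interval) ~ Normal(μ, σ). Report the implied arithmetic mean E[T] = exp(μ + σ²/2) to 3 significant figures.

E[T] ≈ 3340 years

If T ~ Lognormal(μ,σ) then ln T ~ Normal(μ,σ), so the p-quantile of ln T is μ + z_p·σ.
ln(358) = 5.881 and ln(1960) = 7.581; z_{0.05} = -1.645, z_{0.5} = 0.
σ = (7.581 − 5.881)/(0 − (-1.645)) = 1.034.
μ = 5.881 − (-1.645)·1.034 = 7.581.
E[T] = exp(μ + σ²/2) = exp(7.581 + 0.5342) = 3340 years.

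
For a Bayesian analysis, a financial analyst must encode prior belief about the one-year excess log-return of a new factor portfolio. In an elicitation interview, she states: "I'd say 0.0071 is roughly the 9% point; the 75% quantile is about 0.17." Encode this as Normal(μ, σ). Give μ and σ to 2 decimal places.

The p-quantile of Normal(μ,σ) is μ + z_p·σ, with z_{0.09} = -1.341 and z_{0.75} = 0.6745.
Eliminate σ: μ = (z₂·x₁ − z₁·x₂)/(z₂ − z₁) = (0.6745·0.0071 − (-1.341)·0.17)/2.015 = 0.12.
Then σ = (x₂ − x₁)/(z₂ − z₁) = (0.17 − 0.0071)/2.015 = 0.08.

μ = 0.12, σ = 0.08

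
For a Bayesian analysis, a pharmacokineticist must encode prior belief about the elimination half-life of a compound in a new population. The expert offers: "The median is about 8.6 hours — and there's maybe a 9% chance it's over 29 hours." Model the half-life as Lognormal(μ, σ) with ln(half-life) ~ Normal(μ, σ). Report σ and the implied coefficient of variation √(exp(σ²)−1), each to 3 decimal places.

If T ~ Lognormal(μ,σ) then ln T ~ Normal(μ,σ), so the p-quantile of ln T is μ + z_p·σ.
ln(8.6) = 2.152 and ln(29) = 3.367; z_{0.5} = 0, z_{0.91} = 1.341.
σ = (3.367 − 2.152)/(1.341 − (0)) = 0.907.
μ = 2.152 − (0)·0.907 = 2.152.
CV = √(exp(σ²)−1) = √(exp(0.8219)−1) = 1.129.

σ ≈ 0.907, CV ≈ 1.129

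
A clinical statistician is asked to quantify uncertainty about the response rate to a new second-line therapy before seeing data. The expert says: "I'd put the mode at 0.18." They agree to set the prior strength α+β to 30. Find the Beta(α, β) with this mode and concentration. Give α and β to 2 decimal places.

α = 6.04, β = 23.96

For α,β > 1 the Beta mode is (α−1)/(α+β−2). With α+β = 30, the mode is (α−1)/28.
Set (α−1)/28 = 0.18 → α = 1 + 0.18·28 = 6.04.
β = 30 − α = 23.96.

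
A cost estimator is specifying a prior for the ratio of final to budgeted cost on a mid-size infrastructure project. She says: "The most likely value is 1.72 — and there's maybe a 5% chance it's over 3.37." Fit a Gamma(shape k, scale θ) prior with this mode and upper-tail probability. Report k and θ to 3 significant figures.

k ≈ 7.13, θ ≈ 0.28

Gamma(k,θ) with k>1 has mode (k−1)θ, so θ = 1.72/(k−1).
Need P(X < 3.37) = 0.95 with θ tied to k this way. Start at k = 2, θ = 1.72: P(X<3.37) ≈ 0.583.
Too low — raise k to concentrate. Iterating converges to k ≈ 7.13.
Then θ = 1.72/(7.13−1) ≈ 0.28.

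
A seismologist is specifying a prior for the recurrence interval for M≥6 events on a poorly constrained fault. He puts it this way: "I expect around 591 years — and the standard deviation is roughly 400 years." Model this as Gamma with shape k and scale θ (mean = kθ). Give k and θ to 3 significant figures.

For Gamma(k, scale θ): mean = kθ, variance = kθ², so CV = 1/√k.
CV = SD/mean = 400/591 = 0.6768, hence k = 1/CV² = 2.18.
Then θ = mean/k = 591/2.18 = 271.

k ≈ 2.18, θ ≈ 271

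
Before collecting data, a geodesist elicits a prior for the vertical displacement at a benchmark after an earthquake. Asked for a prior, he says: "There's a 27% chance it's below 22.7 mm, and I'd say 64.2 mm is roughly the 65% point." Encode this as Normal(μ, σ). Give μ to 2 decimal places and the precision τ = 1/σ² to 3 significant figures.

For Normal(μ,σ), the p-quantile is μ + z_p·σ. Here z_{0.27} = -0.6128, z_{0.65} = 0.3853.
So 22.7 = μ − 0.6128σ and 64.2 = μ + 0.3853σ.
Subtracting: σ = (64.2 − 22.7)/(0.3853 − (-0.6128)) = 41.58.
Then μ = 22.7 − (-0.6128)·41.58 = 48.18.
Precision τ = 1/σ² = 1/41.58² = 0.000578.

μ = 48.18, τ = 0.000578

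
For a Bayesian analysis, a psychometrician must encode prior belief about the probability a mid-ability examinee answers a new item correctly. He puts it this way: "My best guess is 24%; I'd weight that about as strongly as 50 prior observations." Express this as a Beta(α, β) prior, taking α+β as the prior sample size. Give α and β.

α = 12, β = 38

Under the effective-sample-size interpretation, Beta(α, β) has prior mean α/(α+β) and prior sample size α+β.
So α+β = 50 and α/(α+β) = 0.24, giving α = 0.24·50 = 12 and β = 50 − 12 = 38.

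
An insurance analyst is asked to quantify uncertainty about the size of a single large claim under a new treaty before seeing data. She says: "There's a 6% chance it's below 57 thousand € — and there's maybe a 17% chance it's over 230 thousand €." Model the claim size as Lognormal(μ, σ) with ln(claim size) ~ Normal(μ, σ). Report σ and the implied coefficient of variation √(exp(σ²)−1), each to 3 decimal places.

σ ≈ 0.556, CV ≈ 0.602

If T ~ Lognormal(μ,σ) then ln T ~ Normal(μ,σ), so the p-quantile of ln T is μ + z_p·σ.
ln(57) = 4.043 and ln(230) = 5.438; z_{0.06} = -1.555, z_{0.83} = 0.9542.
σ = (5.438 − 4.043)/(0.9542 − (-1.555)) = 0.556.
μ = 4.043 − (-1.555)·0.556 = 4.908.
CV = √(exp(σ²)−1) = √(exp(0.3092)−1) = 0.602.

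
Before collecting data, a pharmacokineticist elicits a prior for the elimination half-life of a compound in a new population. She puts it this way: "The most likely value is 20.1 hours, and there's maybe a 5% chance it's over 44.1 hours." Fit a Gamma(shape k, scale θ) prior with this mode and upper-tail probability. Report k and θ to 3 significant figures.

Gamma(k,θ) with k>1 has mode (k−1)θ, so θ = 20.1/(k−1).
Need P(X < 44.1) = 0.95 with θ tied to k this way. Start at k = 2, θ = 20.1: P(X<44.1) ≈ 0.644.
Too low — raise k to concentrate. Iterating converges to k ≈ 5.46.
Then θ = 20.1/(5.46−1) ≈ 4.51.

k ≈ 5.46, θ ≈ 4.51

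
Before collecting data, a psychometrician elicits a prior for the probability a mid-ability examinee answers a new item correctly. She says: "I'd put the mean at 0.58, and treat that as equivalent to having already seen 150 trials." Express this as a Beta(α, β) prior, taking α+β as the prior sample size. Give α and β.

Under the effective-sample-size interpretation, Beta(α, β) has prior mean α/(α+β) and prior sample size α+β.
So α+β = 150 and α/(α+β) = 0.58, giving α = 0.58·150 = 87 and β = 150 − 87 = 63.

α = 87, β = 63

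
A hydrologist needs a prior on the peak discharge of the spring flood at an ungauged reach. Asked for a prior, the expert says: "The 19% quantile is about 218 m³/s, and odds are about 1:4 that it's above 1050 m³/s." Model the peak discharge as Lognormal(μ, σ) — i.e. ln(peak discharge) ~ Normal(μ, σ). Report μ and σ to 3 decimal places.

μ ≈ 6.187, σ ≈ 0.914

If T ~ Lognormal(μ,σ) then ln T ~ Normal(μ,σ), so the p-quantile of ln T is μ + z_p·σ.
ln(218) = 5.384 and ln(1050) = 6.957; z_{0.19} = -0.8779, z_{0.8} = 0.8416.
σ = (6.957 − 5.384)/(0.8416 − (-0.8779)) = 0.914.
μ = 5.384 − (-0.8779)·0.914 = 6.187.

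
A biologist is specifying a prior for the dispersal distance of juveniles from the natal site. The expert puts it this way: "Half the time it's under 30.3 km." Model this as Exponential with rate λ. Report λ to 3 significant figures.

λ ≈ 0.0229

Exponential median = ln 2 / λ, so λ = ln 2 / 30.3 = 0.0229.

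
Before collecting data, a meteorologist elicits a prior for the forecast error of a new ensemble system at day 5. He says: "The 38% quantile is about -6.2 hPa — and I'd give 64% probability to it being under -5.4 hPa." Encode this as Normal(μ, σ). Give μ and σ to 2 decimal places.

μ = -5.83, σ = 1.20

For Normal(μ,σ), the p-quantile is μ + z_p·σ. Here z_{0.38} = -0.3055, z_{0.64} = 0.3585.
So -6.2 = μ − 0.3055σ and -5.4 = μ + 0.3585σ.
Subtracting: σ = (-5.4 − -6.2)/(0.3585 − (-0.3055)) = 1.20.
Then μ = -6.2 − (-0.3055)·1.20 = -5.83.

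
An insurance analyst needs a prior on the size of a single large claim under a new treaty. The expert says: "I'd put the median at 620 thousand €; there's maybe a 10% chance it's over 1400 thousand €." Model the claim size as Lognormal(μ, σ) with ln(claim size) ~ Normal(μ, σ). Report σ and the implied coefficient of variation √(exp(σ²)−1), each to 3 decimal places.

σ ≈ 0.636, CV ≈ 0.705

If T ~ Lognormal(μ,σ) then ln T ~ Normal(μ,σ), so the p-quantile of ln T is μ + z_p·σ.
ln(620) = 6.43 and ln(1400) = 7.244; z_{0.5} = 0, z_{0.9} = 1.282.
σ = (7.244 − 6.43)/(1.282 − (0)) = 0.636.
μ = 6.43 − (0)·0.636 = 6.430.
CV = √(exp(σ²)−1) = √(exp(0.4039)−1) = 0.705.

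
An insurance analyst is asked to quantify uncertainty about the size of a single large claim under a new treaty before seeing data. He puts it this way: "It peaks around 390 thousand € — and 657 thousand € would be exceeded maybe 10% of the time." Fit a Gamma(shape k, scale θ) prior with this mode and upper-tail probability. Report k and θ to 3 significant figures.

k ≈ 7.95, θ ≈ 56.1

Gamma(k,θ) with k>1 has mode (k−1)θ, so θ = 390/(k−1).
Need P(X < 657) = 0.9 with θ tied to k this way. Start at k = 2, θ = 390: P(X<657) ≈ 0.502.
Too low — raise k to concentrate. Iterating converges to k ≈ 7.95.
Then θ = 390/(7.95−1) ≈ 56.1.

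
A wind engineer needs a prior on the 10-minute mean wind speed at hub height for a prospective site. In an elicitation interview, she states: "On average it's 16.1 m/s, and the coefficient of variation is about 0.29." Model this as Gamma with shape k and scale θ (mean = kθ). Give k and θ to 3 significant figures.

k ≈ 11.9, θ ≈ 1.35

For Gamma(k, scale θ): mean = kθ, variance = kθ², so CV = 1/√k.
CV = 0.29, hence k = 1/CV² = 11.9.
Then θ = mean/k = 16.1/11.9 = 1.35.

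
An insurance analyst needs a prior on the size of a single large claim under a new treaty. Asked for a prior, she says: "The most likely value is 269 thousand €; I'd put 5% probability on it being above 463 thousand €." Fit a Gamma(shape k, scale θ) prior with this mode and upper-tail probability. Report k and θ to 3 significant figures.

Gamma(k,θ) with k>1 has mode (k−1)θ, so θ = 269/(k−1).
Need P(X < 463) = 0.95 with θ tied to k this way. Start at k = 2, θ = 269: P(X<463) ≈ 0.513.
Too low — raise k to concentrate. Iterating converges to k ≈ 10.5.
Then θ = 269/(10.5−1) ≈ 28.4.

k ≈ 10.5, θ ≈ 28.4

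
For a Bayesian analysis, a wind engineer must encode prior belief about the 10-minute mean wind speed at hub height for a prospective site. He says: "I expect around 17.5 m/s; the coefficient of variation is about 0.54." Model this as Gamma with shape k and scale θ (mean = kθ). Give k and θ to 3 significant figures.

For Gamma(k, scale θ): mean = kθ, variance = kθ², so CV = 1/√k.
CV = 0.54, hence k = 1/CV² = 3.43.
Then θ = mean/k = 17.5/3.43 = 5.1.

k ≈ 3.43, θ ≈ 5.1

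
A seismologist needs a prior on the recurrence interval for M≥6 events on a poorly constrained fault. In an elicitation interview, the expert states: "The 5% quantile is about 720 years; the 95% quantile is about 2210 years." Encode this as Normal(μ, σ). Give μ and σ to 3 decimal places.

μ = 1465.000, σ = 452.928

For Normal(μ,σ), the p-quantile is μ + z_p·σ. Here z_{0.05} = -1.645, z_{0.95} = 1.645.
So 720 = μ − 1.645σ and 2210 = μ + 1.645σ.
Subtracting: σ = (2210 − 720)/(1.645 − (-1.645)) = 452.928.
Then μ = 720 − (-1.645)·452.928 = 1465.000.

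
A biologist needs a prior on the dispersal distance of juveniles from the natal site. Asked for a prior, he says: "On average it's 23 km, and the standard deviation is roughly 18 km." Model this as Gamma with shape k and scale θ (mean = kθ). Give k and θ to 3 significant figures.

For Gamma(k, scale θ): mean = kθ, variance = kθ², so CV = 1/√k.
CV = SD/mean = 18/23 = 0.7826, hence k = 1/CV² = 1.63.
Then θ = mean/k = 23/1.63 = 14.1.

k ≈ 1.63, θ ≈ 14.1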